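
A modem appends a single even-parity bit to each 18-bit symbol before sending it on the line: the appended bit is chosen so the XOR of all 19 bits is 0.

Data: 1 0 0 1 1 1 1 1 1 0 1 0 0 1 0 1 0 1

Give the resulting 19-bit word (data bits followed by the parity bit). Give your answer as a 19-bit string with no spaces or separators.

1001111110100101011

XOR of the 18 data bits: 1⊕0⊕0⊕1⊕1⊕1⊕1⊕1⊕1⊕0⊕1⊕0⊕0⊕1⊕0⊕1⊕0⊕1 = 1
Parity bit = 1 (so all 19 bits XOR to 0).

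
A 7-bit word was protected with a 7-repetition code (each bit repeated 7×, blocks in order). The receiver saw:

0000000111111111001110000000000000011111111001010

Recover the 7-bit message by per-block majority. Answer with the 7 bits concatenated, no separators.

0110010

Block 1 (0000000): 0 ones → 0
Block 2 (1111111): 7 ones → 1
Block 3 (1100111): 5 ones → 1
Block 4 (0000000): 0 ones → 0
Block 5 (0000000): 0 ones → 0
Block 6 (1111111): 7 ones → 1
Block 7 (1001010): 3 ones → 0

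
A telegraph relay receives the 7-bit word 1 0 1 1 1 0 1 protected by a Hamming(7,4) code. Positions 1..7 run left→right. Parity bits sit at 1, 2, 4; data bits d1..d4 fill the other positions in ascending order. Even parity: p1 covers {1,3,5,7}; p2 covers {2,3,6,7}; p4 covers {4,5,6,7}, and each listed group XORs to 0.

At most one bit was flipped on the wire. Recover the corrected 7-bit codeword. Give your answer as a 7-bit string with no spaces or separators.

s1 (pos 1,3,5,7): 1⊕1⊕1⊕1 = 0
s2 (pos 2,3,6,7): 0⊕1⊕0⊕1 = 0
s4 (pos 4,5,6,7): 1⊕1⊕0⊕1 = 1
Syndrome s4…s1 = 100 → error at position 4.
Flip position 4: 1011101 → 1010101

1010101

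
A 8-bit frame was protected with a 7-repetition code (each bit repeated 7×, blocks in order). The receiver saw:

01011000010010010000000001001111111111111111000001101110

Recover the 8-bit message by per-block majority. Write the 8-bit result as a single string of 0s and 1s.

Block 1 (0101100): 3 ones → 0
Block 2 (0010010): 2 ones → 0
Block 3 (0100000): 1 one → 0
Block 4 (0000100): 1 one → 0
Block 5 (1111111): 7 ones → 1
Block 6 (1111111): 7 ones → 1
Block 7 (1100000): 2 ones → 0
Block 8 (1101110): 5 ones → 1

00001101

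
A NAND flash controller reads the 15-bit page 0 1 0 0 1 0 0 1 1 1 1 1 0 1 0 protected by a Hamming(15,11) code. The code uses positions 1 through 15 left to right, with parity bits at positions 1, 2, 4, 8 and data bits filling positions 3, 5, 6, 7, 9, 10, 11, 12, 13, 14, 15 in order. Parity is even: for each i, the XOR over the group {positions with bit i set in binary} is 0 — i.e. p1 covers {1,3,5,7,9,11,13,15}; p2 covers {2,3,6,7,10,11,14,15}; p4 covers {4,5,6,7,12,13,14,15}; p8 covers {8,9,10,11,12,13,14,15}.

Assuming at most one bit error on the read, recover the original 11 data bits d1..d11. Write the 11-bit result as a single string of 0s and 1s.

s1 (pos 1,3,5,7,9,11,13,15): 0⊕0⊕1⊕0⊕1⊕1⊕0⊕0 = 1
s2 (pos 2,3,6,7,10,11,14,15): 1⊕0⊕0⊕0⊕1⊕1⊕1⊕0 = 0
s4 (pos 4,5,6,7,12,13,14,15): 0⊕1⊕0⊕0⊕1⊕0⊕1⊕0 = 1
s8 (pos 8,9,10,11,12,13,14,15): 1⊕1⊕1⊕1⊕1⊕0⊕1⊕0 = 0
Syndrome s8…s1 = 0101 → error at position 5.
Flip position 5: 010010011111010 → 010000011111010
Read data bits from positions 3,5,6,7,9,10,11,12,13,14,15: 00001111010

00001111010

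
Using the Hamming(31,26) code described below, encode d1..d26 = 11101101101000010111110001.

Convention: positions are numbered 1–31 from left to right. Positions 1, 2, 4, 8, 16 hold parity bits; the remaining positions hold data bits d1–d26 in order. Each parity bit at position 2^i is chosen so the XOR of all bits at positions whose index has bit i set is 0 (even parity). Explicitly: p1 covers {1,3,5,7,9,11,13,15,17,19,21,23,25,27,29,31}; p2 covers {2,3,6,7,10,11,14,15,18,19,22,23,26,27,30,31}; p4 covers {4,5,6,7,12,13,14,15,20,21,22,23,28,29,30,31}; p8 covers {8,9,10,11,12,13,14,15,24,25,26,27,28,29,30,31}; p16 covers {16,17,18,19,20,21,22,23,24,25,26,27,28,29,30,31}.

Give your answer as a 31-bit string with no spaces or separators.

0010110011011011000010111110001

Place data at non-parity positions: p1 p2 1 p4 1 1 0 p8 1 1 0 1 1 0 1 p16 0 0 0 0 1 0 1 1 1 1 1 0 0 0 1
p1 (pos 1,3,5,7,9,11,13,15,17,19,21,23,25,27,29,31): XOR of data positions = 1⊕1⊕0⊕1⊕0⊕1⊕1⊕0⊕0⊕1⊕1⊕1⊕1⊕0⊕1 = 0
p2 (pos 2,3,6,7,10,11,14,15,18,19,22,23,26,27,30,31): XOR of data positions = 1⊕1⊕0⊕1⊕0⊕0⊕1⊕0⊕0⊕0⊕1⊕1⊕1⊕0⊕1 = 0
p4 (pos 4,5,6,7,12,13,14,15,20,21,22,23,28,29,30,31): XOR of data positions = 1⊕1⊕0⊕1⊕1⊕0⊕1⊕0⊕1⊕0⊕1⊕0⊕0⊕0⊕1 = 0
p8 (pos 8,9,10,11,12,13,14,15,24,25,26,27,28,29,30,31): XOR of data positions = 1⊕1⊕0⊕1⊕1⊕0⊕1⊕1⊕1⊕1⊕1⊕0⊕0⊕0⊕1 = 0
p16 (pos 16,17,18,19,20,21,22,23,24,25,26,27,28,29,30,31): XOR of data positions = 0⊕0⊕0⊕0⊕1⊕0⊕1⊕1⊕1⊕1⊕1⊕0⊕0⊕0⊕1 = 1
Codeword: 0010110011011011000010111110001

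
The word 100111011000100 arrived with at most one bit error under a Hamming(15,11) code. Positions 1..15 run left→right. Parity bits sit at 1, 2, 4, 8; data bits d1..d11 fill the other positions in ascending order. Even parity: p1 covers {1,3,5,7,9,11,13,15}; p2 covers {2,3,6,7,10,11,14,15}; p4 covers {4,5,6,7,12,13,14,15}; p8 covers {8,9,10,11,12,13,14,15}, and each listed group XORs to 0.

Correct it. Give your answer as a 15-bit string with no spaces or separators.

s1 (pos 1,3,5,7,9,11,13,15): 1⊕0⊕1⊕0⊕1⊕0⊕1⊕0 = 0
s2 (pos 2,3,6,7,10,11,14,15): 0⊕0⊕1⊕0⊕0⊕0⊕0⊕0 = 1
s4 (pos 4,5,6,7,12,13,14,15): 1⊕1⊕1⊕0⊕0⊕1⊕0⊕0 = 0
s8 (pos 8,9,10,11,12,13,14,15): 1⊕1⊕0⊕0⊕0⊕1⊕0⊕0 = 1
Syndrome s8…s1 = 1010 → error at position 10.
Flip position 10: 100111011000100 → 100111011100100

100111011100100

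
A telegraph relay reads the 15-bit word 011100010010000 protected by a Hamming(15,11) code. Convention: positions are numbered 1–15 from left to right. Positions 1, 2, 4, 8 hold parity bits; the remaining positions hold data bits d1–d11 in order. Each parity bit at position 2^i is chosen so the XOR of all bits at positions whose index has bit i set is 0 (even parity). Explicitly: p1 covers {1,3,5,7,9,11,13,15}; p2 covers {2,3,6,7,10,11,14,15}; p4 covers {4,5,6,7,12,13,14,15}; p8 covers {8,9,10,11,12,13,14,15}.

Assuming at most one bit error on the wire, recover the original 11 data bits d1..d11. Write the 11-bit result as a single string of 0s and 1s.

s1 (pos 1,3,5,7,9,11,13,15): 0⊕1⊕0⊕0⊕0⊕1⊕0⊕0 = 0
s2 (pos 2,3,6,7,10,11,14,15): 1⊕1⊕0⊕0⊕0⊕1⊕0⊕0 = 1
s4 (pos 4,5,6,7,12,13,14,15): 1⊕0⊕0⊕0⊕0⊕0⊕0⊕0 = 1
s8 (pos 8,9,10,11,12,13,14,15): 1⊕0⊕0⊕1⊕0⊕0⊕0⊕0 = 0
Syndrome s8…s1 = 0110 → error at position 6.
Flip position 6: 011100010010000 → 011101010010000
Read data bits from positions 3,5,6,7,9,10,11,12,13,14,15: 10100010000

10100010000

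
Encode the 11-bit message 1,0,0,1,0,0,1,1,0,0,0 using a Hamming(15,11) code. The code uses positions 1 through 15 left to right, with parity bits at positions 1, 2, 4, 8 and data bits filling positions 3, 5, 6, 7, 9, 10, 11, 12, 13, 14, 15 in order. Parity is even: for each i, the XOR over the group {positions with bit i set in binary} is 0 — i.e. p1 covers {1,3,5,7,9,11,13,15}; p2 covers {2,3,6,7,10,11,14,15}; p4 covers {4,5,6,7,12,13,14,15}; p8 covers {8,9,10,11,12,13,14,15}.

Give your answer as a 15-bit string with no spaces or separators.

111000100011000

Place data at non-parity positions: p1 p2 1 p4 0 0 1 p8 0 0 1 1 0 0 0
p1 (pos 1,3,5,7,9,11,13,15): XOR of data positions = 1⊕0⊕1⊕0⊕1⊕0⊕0 = 1
p2 (pos 2,3,6,7,10,11,14,15): XOR of data positions = 1⊕0⊕1⊕0⊕1⊕0⊕0 = 1
p4 (pos 4,5,6,7,12,13,14,15): XOR of data positions = 0⊕0⊕1⊕1⊕0⊕0⊕0 = 0
p8 (pos 8,9,10,11,12,13,14,15): XOR of data positions = 0⊕0⊕1⊕1⊕0⊕0⊕0 = 0
Codeword: 111000100011000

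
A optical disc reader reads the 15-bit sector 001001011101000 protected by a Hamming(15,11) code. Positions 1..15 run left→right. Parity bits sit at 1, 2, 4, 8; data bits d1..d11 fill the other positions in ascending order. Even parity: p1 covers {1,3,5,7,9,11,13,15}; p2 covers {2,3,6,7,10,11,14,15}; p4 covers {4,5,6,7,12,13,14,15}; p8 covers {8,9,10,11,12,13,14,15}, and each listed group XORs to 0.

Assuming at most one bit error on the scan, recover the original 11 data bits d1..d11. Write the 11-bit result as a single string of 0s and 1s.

s1 (pos 1,3,5,7,9,11,13,15): 0⊕1⊕0⊕0⊕1⊕0⊕0⊕0 = 0
s2 (pos 2,3,6,7,10,11,14,15): 0⊕1⊕1⊕0⊕1⊕0⊕0⊕0 = 1
s4 (pos 4,5,6,7,12,13,14,15): 0⊕0⊕1⊕0⊕1⊕0⊕0⊕0 = 0
s8 (pos 8,9,10,11,12,13,14,15): 1⊕1⊕1⊕0⊕1⊕0⊕0⊕0 = 0
Syndrome s8…s1 = 0010 → error at position 2.
Flip position 2: 001001011101000 → 011001011101000
Read data bits from positions 3,5,6,7,9,10,11,12,13,14,15: 10101101000

10101101000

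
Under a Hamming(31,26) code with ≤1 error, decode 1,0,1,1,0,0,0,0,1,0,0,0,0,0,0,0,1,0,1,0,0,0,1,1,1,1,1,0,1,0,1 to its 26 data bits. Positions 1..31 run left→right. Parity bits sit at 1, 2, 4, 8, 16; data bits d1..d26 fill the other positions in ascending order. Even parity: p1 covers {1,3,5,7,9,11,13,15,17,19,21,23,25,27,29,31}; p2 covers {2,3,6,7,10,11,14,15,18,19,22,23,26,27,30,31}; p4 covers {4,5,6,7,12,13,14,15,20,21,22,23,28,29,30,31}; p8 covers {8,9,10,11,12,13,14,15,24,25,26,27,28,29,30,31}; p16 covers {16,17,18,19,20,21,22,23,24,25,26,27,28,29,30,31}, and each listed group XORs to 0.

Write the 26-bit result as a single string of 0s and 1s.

s1 (pos 1,3,5,7,9,11,13,15,17,19,21,23,25,27,29,31): 1⊕1⊕0⊕0⊕1⊕0⊕0⊕0⊕1⊕1⊕0⊕1⊕1⊕1⊕1⊕1 = 0
s2 (pos 2,3,6,7,10,11,14,15,18,19,22,23,26,27,30,31): 0⊕1⊕0⊕0⊕0⊕0⊕0⊕0⊕0⊕1⊕0⊕1⊕1⊕1⊕0⊕1 = 0
s4 (pos 4,5,6,7,12,13,14,15,20,21,22,23,28,29,30,31): 1⊕0⊕0⊕0⊕0⊕0⊕0⊕0⊕0⊕0⊕0⊕1⊕0⊕1⊕0⊕1 = 0
s8 (pos 8,9,10,11,12,13,14,15,24,25,26,27,28,29,30,31): 0⊕1⊕0⊕0⊕0⊕0⊕0⊕0⊕1⊕1⊕1⊕1⊕0⊕1⊕0⊕1 = 1
s16 (pos 16,17,18,19,20,21,22,23,24,25,26,27,28,29,30,31): 0⊕1⊕0⊕1⊕0⊕0⊕0⊕1⊕1⊕1⊕1⊕1⊕0⊕1⊕0⊕1 = 1
Syndrome s16…s1 = 11000 → error at position 24.
Flip position 24: 1011000010000000101000111110101 → 1011000010000000101000101110101
Read data bits from positions 3,5,6,7,9,10,11,12,13,14,15,17,18,19,20,21,22,23,24,25,26,27,28,29,30,31: 10001000000101000101110101

10001000000101000101110101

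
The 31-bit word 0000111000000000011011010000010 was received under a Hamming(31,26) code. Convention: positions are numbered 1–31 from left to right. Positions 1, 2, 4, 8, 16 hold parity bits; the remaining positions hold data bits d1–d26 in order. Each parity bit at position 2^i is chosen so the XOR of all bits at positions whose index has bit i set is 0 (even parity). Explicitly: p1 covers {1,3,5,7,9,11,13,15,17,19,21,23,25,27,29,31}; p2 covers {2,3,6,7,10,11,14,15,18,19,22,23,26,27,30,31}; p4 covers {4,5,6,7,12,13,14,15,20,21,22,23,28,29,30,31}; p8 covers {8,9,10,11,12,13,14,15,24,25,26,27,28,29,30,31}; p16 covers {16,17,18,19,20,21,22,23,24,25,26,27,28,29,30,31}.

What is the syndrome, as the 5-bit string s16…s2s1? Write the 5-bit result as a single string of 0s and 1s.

00000

s1 (pos 1,3,5,7,9,11,13,15,17,19,21,23,25,27,29,31): 0⊕0⊕1⊕1⊕0⊕0⊕0⊕0⊕0⊕1⊕1⊕0⊕0⊕0⊕0⊕0 = 0
s2 (pos 2,3,6,7,10,11,14,15,18,19,22,23,26,27,30,31): 0⊕0⊕1⊕1⊕0⊕0⊕0⊕0⊕1⊕1⊕1⊕0⊕0⊕0⊕1⊕0 = 0
s4 (pos 4,5,6,7,12,13,14,15,20,21,22,23,28,29,30,31): 0⊕1⊕1⊕1⊕0⊕0⊕0⊕0⊕0⊕1⊕1⊕0⊕0⊕0⊕1⊕0 = 0
s8 (pos 8,9,10,11,12,13,14,15,24,25,26,27,28,29,30,31): 0⊕0⊕0⊕0⊕0⊕0⊕0⊕0⊕1⊕0⊕0⊕0⊕0⊕0⊕1⊕0 = 0
s16 (pos 16,17,18,19,20,21,22,23,24,25,26,27,28,29,30,31): 0⊕0⊕1⊕1⊕0⊕1⊕1⊕0⊕1⊕0⊕0⊕0⊕0⊕0⊕1⊕0 = 0
Syndrome s16…s1 = 00000 → no error.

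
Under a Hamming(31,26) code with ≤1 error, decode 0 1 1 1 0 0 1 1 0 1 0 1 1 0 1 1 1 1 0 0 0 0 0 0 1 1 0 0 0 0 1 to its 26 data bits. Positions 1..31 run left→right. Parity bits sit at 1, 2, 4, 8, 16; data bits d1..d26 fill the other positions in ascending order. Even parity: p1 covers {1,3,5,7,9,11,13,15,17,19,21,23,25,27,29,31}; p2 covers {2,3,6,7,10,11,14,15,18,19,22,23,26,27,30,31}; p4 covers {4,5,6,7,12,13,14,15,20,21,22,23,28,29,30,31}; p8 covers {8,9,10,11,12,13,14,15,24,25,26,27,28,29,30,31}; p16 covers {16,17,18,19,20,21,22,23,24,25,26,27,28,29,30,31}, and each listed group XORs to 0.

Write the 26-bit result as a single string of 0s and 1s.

s1 (pos 1,3,5,7,9,11,13,15,17,19,21,23,25,27,29,31): 0⊕1⊕0⊕1⊕0⊕0⊕1⊕1⊕1⊕0⊕0⊕0⊕1⊕0⊕0⊕1 = 1
s2 (pos 2,3,6,7,10,11,14,15,18,19,22,23,26,27,30,31): 1⊕1⊕0⊕1⊕1⊕0⊕0⊕1⊕1⊕0⊕0⊕0⊕1⊕0⊕0⊕1 = 0
s4 (pos 4,5,6,7,12,13,14,15,20,21,22,23,28,29,30,31): 1⊕0⊕0⊕1⊕1⊕1⊕0⊕1⊕0⊕0⊕0⊕0⊕0⊕0⊕0⊕1 = 0
s8 (pos 8,9,10,11,12,13,14,15,24,25,26,27,28,29,30,31): 1⊕0⊕1⊕0⊕1⊕1⊕0⊕1⊕0⊕1⊕1⊕0⊕0⊕0⊕0⊕1 = 0
s16 (pos 16,17,18,19,20,21,22,23,24,25,26,27,28,29,30,31): 1⊕1⊕1⊕0⊕0⊕0⊕0⊕0⊕0⊕1⊕1⊕0⊕0⊕0⊕0⊕1 = 0
Syndrome s16…s1 = 00001 → error at position 1.
Flip position 1: 0111001101011011110000001100001 → 1111001101011011110000001100001
Read data bits from positions 3,5,6,7,9,10,11,12,13,14,15,17,18,19,20,21,22,23,24,25,26,27,28,29,30,31: 10010101101110000001100001

10010101101110000001100001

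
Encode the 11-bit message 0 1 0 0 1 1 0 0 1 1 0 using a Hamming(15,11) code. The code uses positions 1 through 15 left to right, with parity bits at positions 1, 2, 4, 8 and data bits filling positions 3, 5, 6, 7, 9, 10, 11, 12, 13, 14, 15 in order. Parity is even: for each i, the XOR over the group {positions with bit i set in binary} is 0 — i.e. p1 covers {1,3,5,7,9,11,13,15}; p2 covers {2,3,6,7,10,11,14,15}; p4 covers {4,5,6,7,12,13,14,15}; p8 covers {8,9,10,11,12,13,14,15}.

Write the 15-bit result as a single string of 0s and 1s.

100110001100110

Place data at non-parity positions: p1 p2 0 p4 1 0 0 p8 1 1 0 0 1 1 0
p1 (pos 1,3,5,7,9,11,13,15): XOR of data positions = 0⊕1⊕0⊕1⊕0⊕1⊕0 = 1
p2 (pos 2,3,6,7,10,11,14,15): XOR of data positions = 0⊕0⊕0⊕1⊕0⊕1⊕0 = 0
p4 (pos 4,5,6,7,12,13,14,15): XOR of data positions = 1⊕0⊕0⊕0⊕1⊕1⊕0 = 1
p8 (pos 8,9,10,11,12,13,14,15): XOR of data positions = 1⊕1⊕0⊕0⊕1⊕1⊕0 = 0
Codeword: 100110001100110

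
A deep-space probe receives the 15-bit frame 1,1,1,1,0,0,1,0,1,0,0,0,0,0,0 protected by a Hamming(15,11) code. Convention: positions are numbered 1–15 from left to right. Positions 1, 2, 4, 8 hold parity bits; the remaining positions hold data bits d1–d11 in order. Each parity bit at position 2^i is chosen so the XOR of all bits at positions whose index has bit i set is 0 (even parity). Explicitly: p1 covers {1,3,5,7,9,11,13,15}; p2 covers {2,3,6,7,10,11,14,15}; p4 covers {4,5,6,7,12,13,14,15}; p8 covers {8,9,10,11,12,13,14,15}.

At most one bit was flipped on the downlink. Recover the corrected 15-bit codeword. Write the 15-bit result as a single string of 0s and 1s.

s1 (pos 1,3,5,7,9,11,13,15): 1⊕1⊕0⊕1⊕1⊕0⊕0⊕0 = 0
s2 (pos 2,3,6,7,10,11,14,15): 1⊕1⊕0⊕1⊕0⊕0⊕0⊕0 = 1
s4 (pos 4,5,6,7,12,13,14,15): 1⊕0⊕0⊕1⊕0⊕0⊕0⊕0 = 0
s8 (pos 8,9,10,11,12,13,14,15): 0⊕1⊕0⊕0⊕0⊕0⊕0⊕0 = 1
Syndrome s8…s1 = 1010 → error at position 10.
Flip position 10: 111100101000000 → 111100101100000

111100101100000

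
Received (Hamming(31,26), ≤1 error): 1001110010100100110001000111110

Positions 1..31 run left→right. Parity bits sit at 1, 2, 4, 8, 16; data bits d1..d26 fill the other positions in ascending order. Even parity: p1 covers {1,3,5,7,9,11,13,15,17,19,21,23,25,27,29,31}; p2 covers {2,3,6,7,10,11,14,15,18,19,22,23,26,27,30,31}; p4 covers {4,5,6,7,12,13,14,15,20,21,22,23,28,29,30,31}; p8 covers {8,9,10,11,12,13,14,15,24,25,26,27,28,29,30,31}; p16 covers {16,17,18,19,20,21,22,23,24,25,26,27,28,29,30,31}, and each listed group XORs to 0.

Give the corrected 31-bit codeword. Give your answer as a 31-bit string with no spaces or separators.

0001110010100100110001000111110

s1 (pos 1,3,5,7,9,11,13,15,17,19,21,23,25,27,29,31): 1⊕0⊕1⊕0⊕1⊕1⊕0⊕0⊕1⊕0⊕0⊕0⊕0⊕1⊕1⊕0 = 1
s2 (pos 2,3,6,7,10,11,14,15,18,19,22,23,26,27,30,31): 0⊕0⊕1⊕0⊕0⊕1⊕1⊕0⊕1⊕0⊕1⊕0⊕1⊕1⊕1⊕0 = 0
s4 (pos 4,5,6,7,12,13,14,15,20,21,22,23,28,29,30,31): 1⊕1⊕1⊕0⊕0⊕0⊕1⊕0⊕0⊕0⊕1⊕0⊕1⊕1⊕1⊕0 = 0
s8 (pos 8,9,10,11,12,13,14,15,24,25,26,27,28,29,30,31): 0⊕1⊕0⊕1⊕0⊕0⊕1⊕0⊕0⊕0⊕1⊕1⊕1⊕1⊕1⊕0 = 0
s16 (pos 16,17,18,19,20,21,22,23,24,25,26,27,28,29,30,31): 0⊕1⊕1⊕0⊕0⊕0⊕1⊕0⊕0⊕0⊕1⊕1⊕1⊕1⊕1⊕0 = 0
Syndrome s16…s1 = 00001 → error at position 1.
Flip position 1: 1001110010100100110001000111110 → 0001110010100100110001000111110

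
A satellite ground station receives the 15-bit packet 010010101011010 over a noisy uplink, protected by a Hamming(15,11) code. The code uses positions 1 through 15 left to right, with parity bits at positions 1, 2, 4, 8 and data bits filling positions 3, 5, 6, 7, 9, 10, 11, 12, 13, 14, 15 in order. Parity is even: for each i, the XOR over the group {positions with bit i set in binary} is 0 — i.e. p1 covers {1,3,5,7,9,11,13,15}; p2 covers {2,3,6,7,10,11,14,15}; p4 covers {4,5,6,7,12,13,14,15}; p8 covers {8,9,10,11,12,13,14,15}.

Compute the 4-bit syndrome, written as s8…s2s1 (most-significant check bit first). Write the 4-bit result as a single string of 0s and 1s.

s1 (pos 1,3,5,7,9,11,13,15): 0⊕0⊕1⊕1⊕1⊕1⊕0⊕0 = 0
s2 (pos 2,3,6,7,10,11,14,15): 1⊕0⊕0⊕1⊕0⊕1⊕1⊕0 = 0
s4 (pos 4,5,6,7,12,13,14,15): 0⊕1⊕0⊕1⊕1⊕0⊕1⊕0 = 0
s8 (pos 8,9,10,11,12,13,14,15): 0⊕1⊕0⊕1⊕1⊕0⊕1⊕0 = 0
Syndrome s8…s1 = 0000 → no error.

0000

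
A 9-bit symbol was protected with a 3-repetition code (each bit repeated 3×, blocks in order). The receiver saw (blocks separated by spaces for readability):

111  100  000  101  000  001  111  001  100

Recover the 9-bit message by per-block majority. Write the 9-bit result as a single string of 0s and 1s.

Block 1 (111): 3 ones → 1
Block 2 (100): 1 one → 0
Block 3 (000): 0 ones → 0
Block 4 (101): 2 ones → 1
Block 5 (000): 0 ones → 0
Block 6 (001): 1 one → 0
Block 7 (111): 3 ones → 1
Block 8 (001): 1 one → 0
Block 9 (100): 1 one → 0

100100100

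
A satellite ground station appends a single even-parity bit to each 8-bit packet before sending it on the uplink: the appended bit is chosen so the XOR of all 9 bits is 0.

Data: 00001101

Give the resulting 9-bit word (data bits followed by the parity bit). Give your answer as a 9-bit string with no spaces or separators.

000011011

XOR of the 8 data bits: 0⊕0⊕0⊕0⊕1⊕1⊕0⊕1 = 1
Parity bit = 1 (so all 9 bits XOR to 0).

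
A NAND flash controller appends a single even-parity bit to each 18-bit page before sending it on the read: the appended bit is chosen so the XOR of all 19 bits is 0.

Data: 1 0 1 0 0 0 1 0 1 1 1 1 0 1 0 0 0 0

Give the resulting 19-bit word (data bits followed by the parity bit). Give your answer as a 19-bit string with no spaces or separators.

XOR of the 18 data bits: 1⊕0⊕1⊕0⊕0⊕0⊕1⊕0⊕1⊕1⊕1⊕1⊕0⊕1⊕0⊕0⊕0⊕0 = 0
Parity bit = 0 (so all 19 bits XOR to 0).

1010001011110100000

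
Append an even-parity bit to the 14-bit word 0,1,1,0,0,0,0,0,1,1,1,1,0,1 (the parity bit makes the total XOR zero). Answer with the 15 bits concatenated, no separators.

011000001111011

XOR of the 14 data bits: 0⊕1⊕1⊕0⊕0⊕0⊕0⊕0⊕1⊕1⊕1⊕1⊕0⊕1 = 1
Parity bit = 1 (so all 15 bits XOR to 0).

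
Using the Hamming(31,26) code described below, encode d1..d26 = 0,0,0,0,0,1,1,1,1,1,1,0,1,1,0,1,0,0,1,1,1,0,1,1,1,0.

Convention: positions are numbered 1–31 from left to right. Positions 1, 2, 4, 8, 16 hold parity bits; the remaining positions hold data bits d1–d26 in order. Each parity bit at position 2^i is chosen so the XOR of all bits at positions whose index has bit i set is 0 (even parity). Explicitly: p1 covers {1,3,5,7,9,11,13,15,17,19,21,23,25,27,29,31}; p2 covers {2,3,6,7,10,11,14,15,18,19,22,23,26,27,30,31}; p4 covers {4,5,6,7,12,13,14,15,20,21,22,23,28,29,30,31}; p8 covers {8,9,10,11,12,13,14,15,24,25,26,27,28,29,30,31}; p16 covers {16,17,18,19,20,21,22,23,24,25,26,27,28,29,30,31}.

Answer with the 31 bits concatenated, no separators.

1000000001111111011010011101110

Place data at non-parity positions: p1 p2 0 p4 0 0 0 p8 0 1 1 1 1 1 1 p16 0 1 1 0 1 0 0 1 1 1 0 1 1 1 0
p1 (pos 1,3,5,7,9,11,13,15,17,19,21,23,25,27,29,31): XOR of data positions = 0⊕0⊕0⊕0⊕1⊕1⊕1⊕0⊕1⊕1⊕0⊕1⊕0⊕1⊕0 = 1
p2 (pos 2,3,6,7,10,11,14,15,18,19,22,23,26,27,30,31): XOR of data positions = 0⊕0⊕0⊕1⊕1⊕1⊕1⊕1⊕1⊕0⊕0⊕1⊕0⊕1⊕0 = 0
p4 (pos 4,5,6,7,12,13,14,15,20,21,22,23,28,29,30,31): XOR of data positions = 0⊕0⊕0⊕1⊕1⊕1⊕1⊕0⊕1⊕0⊕0⊕1⊕1⊕1⊕0 = 0
p8 (pos 8,9,10,11,12,13,14,15,24,25,26,27,28,29,30,31): XOR of data positions = 0⊕1⊕1⊕1⊕1⊕1⊕1⊕1⊕1⊕1⊕0⊕1⊕1⊕1⊕0 = 0
p16 (pos 16,17,18,19,20,21,22,23,24,25,26,27,28,29,30,31): XOR of data positions = 0⊕1⊕1⊕0⊕1⊕0⊕0⊕1⊕1⊕1⊕0⊕1⊕1⊕1⊕0 = 1
Codeword: 1000000001111111011010011101110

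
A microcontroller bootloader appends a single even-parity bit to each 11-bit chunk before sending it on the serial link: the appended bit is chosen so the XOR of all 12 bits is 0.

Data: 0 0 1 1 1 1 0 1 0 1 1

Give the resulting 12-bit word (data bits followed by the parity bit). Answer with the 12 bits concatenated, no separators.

XOR of the 11 data bits: 0⊕0⊕1⊕1⊕1⊕1⊕0⊕1⊕0⊕1⊕1 = 1
Parity bit = 1 (so all 12 bits XOR to 0).

001111010111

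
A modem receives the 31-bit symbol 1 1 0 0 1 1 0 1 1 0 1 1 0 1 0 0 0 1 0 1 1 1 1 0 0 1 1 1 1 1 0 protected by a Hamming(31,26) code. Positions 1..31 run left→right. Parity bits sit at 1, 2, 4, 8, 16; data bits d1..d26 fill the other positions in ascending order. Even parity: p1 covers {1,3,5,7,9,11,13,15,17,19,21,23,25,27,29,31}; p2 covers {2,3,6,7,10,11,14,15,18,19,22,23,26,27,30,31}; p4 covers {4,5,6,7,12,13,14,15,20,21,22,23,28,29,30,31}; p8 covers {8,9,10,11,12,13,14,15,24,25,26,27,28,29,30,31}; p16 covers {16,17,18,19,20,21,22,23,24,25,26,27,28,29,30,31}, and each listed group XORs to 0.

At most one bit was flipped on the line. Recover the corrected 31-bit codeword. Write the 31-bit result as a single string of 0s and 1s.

1101110110110100010111100111110

s1 (pos 1,3,5,7,9,11,13,15,17,19,21,23,25,27,29,31): 1⊕0⊕1⊕0⊕1⊕1⊕0⊕0⊕0⊕0⊕1⊕1⊕0⊕1⊕1⊕0 = 0
s2 (pos 2,3,6,7,10,11,14,15,18,19,22,23,26,27,30,31): 1⊕0⊕1⊕0⊕0⊕1⊕1⊕0⊕1⊕0⊕1⊕1⊕1⊕1⊕1⊕0 = 0
s4 (pos 4,5,6,7,12,13,14,15,20,21,22,23,28,29,30,31): 0⊕1⊕1⊕0⊕1⊕0⊕1⊕0⊕1⊕1⊕1⊕1⊕1⊕1⊕1⊕0 = 1
s8 (pos 8,9,10,11,12,13,14,15,24,25,26,27,28,29,30,31): 1⊕1⊕0⊕1⊕1⊕0⊕1⊕0⊕0⊕0⊕1⊕1⊕1⊕1⊕1⊕0 = 0
s16 (pos 16,17,18,19,20,21,22,23,24,25,26,27,28,29,30,31): 0⊕0⊕1⊕0⊕1⊕1⊕1⊕1⊕0⊕0⊕1⊕1⊕1⊕1⊕1⊕0 = 0
Syndrome s16…s1 = 00100 → error at position 4.
Flip position 4: 1100110110110100010111100111110 → 1101110110110100010111100111110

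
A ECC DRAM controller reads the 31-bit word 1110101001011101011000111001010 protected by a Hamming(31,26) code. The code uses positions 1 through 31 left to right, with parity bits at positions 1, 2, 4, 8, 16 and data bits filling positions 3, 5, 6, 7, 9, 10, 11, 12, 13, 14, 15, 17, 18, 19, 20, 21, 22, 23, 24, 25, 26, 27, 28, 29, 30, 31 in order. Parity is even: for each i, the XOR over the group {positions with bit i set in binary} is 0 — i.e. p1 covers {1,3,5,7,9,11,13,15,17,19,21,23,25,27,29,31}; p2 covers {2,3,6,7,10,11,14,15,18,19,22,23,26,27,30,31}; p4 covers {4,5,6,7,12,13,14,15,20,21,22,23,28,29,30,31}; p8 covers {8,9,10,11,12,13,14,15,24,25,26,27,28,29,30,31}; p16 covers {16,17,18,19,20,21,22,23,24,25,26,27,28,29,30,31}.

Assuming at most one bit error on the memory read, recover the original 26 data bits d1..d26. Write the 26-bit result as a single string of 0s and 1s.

s1 (pos 1,3,5,7,9,11,13,15,17,19,21,23,25,27,29,31): 1⊕1⊕1⊕1⊕0⊕0⊕1⊕0⊕0⊕1⊕0⊕1⊕1⊕0⊕0⊕0 = 0
s2 (pos 2,3,6,7,10,11,14,15,18,19,22,23,26,27,30,31): 1⊕1⊕0⊕1⊕1⊕0⊕1⊕0⊕1⊕1⊕0⊕1⊕0⊕0⊕1⊕0 = 1
s4 (pos 4,5,6,7,12,13,14,15,20,21,22,23,28,29,30,31): 0⊕1⊕0⊕1⊕1⊕1⊕1⊕0⊕0⊕0⊕0⊕1⊕1⊕0⊕1⊕0 = 0
s8 (pos 8,9,10,11,12,13,14,15,24,25,26,27,28,29,30,31): 0⊕0⊕1⊕0⊕1⊕1⊕1⊕0⊕1⊕1⊕0⊕0⊕1⊕0⊕1⊕0 = 0
s16 (pos 16,17,18,19,20,21,22,23,24,25,26,27,28,29,30,31): 1⊕0⊕1⊕1⊕0⊕0⊕0⊕1⊕1⊕1⊕0⊕0⊕1⊕0⊕1⊕0 = 0
Syndrome s16…s1 = 00010 → error at position 2.
Flip position 2: 1110101001011101011000111001010 → 1010101001011101011000111001010
Read data bits from positions 3,5,6,7,9,10,11,12,13,14,15,17,18,19,20,21,22,23,24,25,26,27,28,29,30,31: 11010101110011000111001010

11010101110011000111001010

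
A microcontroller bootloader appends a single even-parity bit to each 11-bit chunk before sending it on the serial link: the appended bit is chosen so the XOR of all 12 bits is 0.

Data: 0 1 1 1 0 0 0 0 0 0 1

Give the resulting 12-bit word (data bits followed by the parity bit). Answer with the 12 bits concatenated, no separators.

011100000010

XOR of the 11 data bits: 0⊕1⊕1⊕1⊕0⊕0⊕0⊕0⊕0⊕0⊕1 = 0
Parity bit = 0 (so all 12 bits XOR to 0).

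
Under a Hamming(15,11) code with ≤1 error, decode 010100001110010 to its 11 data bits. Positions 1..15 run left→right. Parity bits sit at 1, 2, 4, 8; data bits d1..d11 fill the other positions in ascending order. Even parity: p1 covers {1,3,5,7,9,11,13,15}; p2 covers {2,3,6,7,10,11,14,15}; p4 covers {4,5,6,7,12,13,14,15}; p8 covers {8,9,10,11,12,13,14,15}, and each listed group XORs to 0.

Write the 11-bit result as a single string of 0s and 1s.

s1 (pos 1,3,5,7,9,11,13,15): 0⊕0⊕0⊕0⊕1⊕1⊕0⊕0 = 0
s2 (pos 2,3,6,7,10,11,14,15): 1⊕0⊕0⊕0⊕1⊕1⊕1⊕0 = 0
s4 (pos 4,5,6,7,12,13,14,15): 1⊕0⊕0⊕0⊕0⊕0⊕1⊕0 = 0
s8 (pos 8,9,10,11,12,13,14,15): 0⊕1⊕1⊕1⊕0⊕0⊕1⊕0 = 0
Syndrome s8…s1 = 0000 → no error.
Read data bits from positions 3,5,6,7,9,10,11,12,13,14,15: 00001110010

00001110010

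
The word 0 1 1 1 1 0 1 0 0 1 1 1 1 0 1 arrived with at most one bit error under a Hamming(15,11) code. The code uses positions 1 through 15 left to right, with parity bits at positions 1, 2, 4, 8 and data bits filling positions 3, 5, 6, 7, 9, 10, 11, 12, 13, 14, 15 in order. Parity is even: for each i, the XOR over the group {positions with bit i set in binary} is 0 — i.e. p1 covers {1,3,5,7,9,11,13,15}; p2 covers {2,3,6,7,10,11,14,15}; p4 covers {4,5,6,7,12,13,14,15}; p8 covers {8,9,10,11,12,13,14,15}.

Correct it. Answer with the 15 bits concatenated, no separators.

s1 (pos 1,3,5,7,9,11,13,15): 0⊕1⊕1⊕1⊕0⊕1⊕1⊕1 = 0
s2 (pos 2,3,6,7,10,11,14,15): 1⊕1⊕0⊕1⊕1⊕1⊕0⊕1 = 0
s4 (pos 4,5,6,7,12,13,14,15): 1⊕1⊕0⊕1⊕1⊕1⊕0⊕1 = 0
s8 (pos 8,9,10,11,12,13,14,15): 0⊕0⊕1⊕1⊕1⊕1⊕0⊕1 = 1
Syndrome s8…s1 = 1000 → error at position 8.
Flip position 8: 011110100111101 → 011110110111101

011110110111101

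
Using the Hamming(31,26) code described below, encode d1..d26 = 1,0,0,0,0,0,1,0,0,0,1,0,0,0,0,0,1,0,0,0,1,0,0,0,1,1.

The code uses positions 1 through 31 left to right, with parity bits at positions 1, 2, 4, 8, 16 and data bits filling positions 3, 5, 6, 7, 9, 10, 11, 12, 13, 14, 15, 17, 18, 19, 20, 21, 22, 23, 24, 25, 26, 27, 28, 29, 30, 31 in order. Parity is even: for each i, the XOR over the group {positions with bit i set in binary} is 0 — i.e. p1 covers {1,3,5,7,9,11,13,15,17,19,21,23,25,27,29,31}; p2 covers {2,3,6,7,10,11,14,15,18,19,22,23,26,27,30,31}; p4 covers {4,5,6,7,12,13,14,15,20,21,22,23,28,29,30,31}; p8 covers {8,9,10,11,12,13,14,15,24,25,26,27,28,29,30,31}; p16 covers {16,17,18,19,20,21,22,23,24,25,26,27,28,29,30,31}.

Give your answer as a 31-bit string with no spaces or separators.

0110000100100010000001000100011

Place data at non-parity positions: p1 p2 1 p4 0 0 0 p8 0 0 1 0 0 0 1 p16 0 0 0 0 0 1 0 0 0 1 0 0 0 1 1
p1 (pos 1,3,5,7,9,11,13,15,17,19,21,23,25,27,29,31): XOR of data positions = 1⊕0⊕0⊕0⊕1⊕0⊕1⊕0⊕0⊕0⊕0⊕0⊕0⊕0⊕1 = 0
p2 (pos 2,3,6,7,10,11,14,15,18,19,22,23,26,27,30,31): XOR of data positions = 1⊕0⊕0⊕0⊕1⊕0⊕1⊕0⊕0⊕1⊕0⊕1⊕0⊕1⊕1 = 1
p4 (pos 4,5,6,7,12,13,14,15,20,21,22,23,28,29,30,31): XOR of data positions = 0⊕0⊕0⊕0⊕0⊕0⊕1⊕0⊕0⊕1⊕0⊕0⊕0⊕1⊕1 = 0
p8 (pos 8,9,10,11,12,13,14,15,24,25,26,27,28,29,30,31): XOR of data positions = 0⊕0⊕1⊕0⊕0⊕0⊕1⊕0⊕0⊕1⊕0⊕0⊕0⊕1⊕1 = 1
p16 (pos 16,17,18,19,20,21,22,23,24,25,26,27,28,29,30,31): XOR of data positions = 0⊕0⊕0⊕0⊕0⊕1⊕0⊕0⊕0⊕1⊕0⊕0⊕0⊕1⊕1 = 0
Codeword: 0110000100100010000001000100011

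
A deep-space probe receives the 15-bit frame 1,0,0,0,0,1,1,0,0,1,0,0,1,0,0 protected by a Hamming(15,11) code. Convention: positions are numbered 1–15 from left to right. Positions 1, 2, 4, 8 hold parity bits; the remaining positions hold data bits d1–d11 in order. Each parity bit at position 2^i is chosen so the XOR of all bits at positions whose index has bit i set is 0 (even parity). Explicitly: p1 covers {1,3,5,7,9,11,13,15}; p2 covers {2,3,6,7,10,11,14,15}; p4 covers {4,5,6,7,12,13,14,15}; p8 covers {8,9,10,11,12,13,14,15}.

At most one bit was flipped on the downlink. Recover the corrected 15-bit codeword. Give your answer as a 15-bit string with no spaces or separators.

100001000100100

s1 (pos 1,3,5,7,9,11,13,15): 1⊕0⊕0⊕1⊕0⊕0⊕1⊕0 = 1
s2 (pos 2,3,6,7,10,11,14,15): 0⊕0⊕1⊕1⊕1⊕0⊕0⊕0 = 1
s4 (pos 4,5,6,7,12,13,14,15): 0⊕0⊕1⊕1⊕0⊕1⊕0⊕0 = 1
s8 (pos 8,9,10,11,12,13,14,15): 0⊕0⊕1⊕0⊕0⊕1⊕0⊕0 = 0
Syndrome s8…s1 = 0111 → error at position 7.
Flip position 7: 100001100100100 → 100001000100100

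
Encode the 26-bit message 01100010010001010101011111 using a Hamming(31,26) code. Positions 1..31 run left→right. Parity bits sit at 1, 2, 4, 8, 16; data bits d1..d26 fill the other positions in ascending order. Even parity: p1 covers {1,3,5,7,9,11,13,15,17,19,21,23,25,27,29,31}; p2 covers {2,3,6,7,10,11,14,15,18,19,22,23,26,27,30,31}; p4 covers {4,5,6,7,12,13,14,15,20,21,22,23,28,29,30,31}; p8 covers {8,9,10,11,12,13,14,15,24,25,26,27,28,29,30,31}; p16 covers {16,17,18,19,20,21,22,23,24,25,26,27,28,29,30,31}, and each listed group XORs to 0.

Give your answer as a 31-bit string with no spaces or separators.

Place data at non-parity positions: p1 p2 0 p4 1 1 0 p8 0 0 1 0 0 1 0 p16 0 0 1 0 1 0 1 0 1 0 1 1 1 1 1
p1 (pos 1,3,5,7,9,11,13,15,17,19,21,23,25,27,29,31): XOR of data positions = 0⊕1⊕0⊕0⊕1⊕0⊕0⊕0⊕1⊕1⊕1⊕1⊕1⊕1⊕1 = 1
p2 (pos 2,3,6,7,10,11,14,15,18,19,22,23,26,27,30,31): XOR of data positions = 0⊕1⊕0⊕0⊕1⊕1⊕0⊕0⊕1⊕0⊕1⊕0⊕1⊕1⊕1 = 0
p4 (pos 4,5,6,7,12,13,14,15,20,21,22,23,28,29,30,31): XOR of data positions = 1⊕1⊕0⊕0⊕0⊕1⊕0⊕0⊕1⊕0⊕1⊕1⊕1⊕1⊕1 = 1
p8 (pos 8,9,10,11,12,13,14,15,24,25,26,27,28,29,30,31): XOR of data positions = 0⊕0⊕1⊕0⊕0⊕1⊕0⊕0⊕1⊕0⊕1⊕1⊕1⊕1⊕1 = 0
p16 (pos 16,17,18,19,20,21,22,23,24,25,26,27,28,29,30,31): XOR of data positions = 0⊕0⊕1⊕0⊕1⊕0⊕1⊕0⊕1⊕0⊕1⊕1⊕1⊕1⊕1 = 1
Codeword: 1001110000100101001010101011111

1001110000100101001010101011111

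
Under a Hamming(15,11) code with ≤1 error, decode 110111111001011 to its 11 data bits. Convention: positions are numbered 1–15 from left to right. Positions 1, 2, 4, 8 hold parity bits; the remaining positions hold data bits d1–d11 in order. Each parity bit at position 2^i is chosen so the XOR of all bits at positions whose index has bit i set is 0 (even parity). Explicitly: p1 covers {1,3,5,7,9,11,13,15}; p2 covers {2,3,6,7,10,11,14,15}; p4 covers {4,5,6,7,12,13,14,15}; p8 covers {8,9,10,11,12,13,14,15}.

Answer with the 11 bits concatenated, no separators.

01111001010

s1 (pos 1,3,5,7,9,11,13,15): 1⊕0⊕1⊕1⊕1⊕0⊕0⊕1 = 1
s2 (pos 2,3,6,7,10,11,14,15): 1⊕0⊕1⊕1⊕0⊕0⊕1⊕1 = 1
s4 (pos 4,5,6,7,12,13,14,15): 1⊕1⊕1⊕1⊕1⊕0⊕1⊕1 = 1
s8 (pos 8,9,10,11,12,13,14,15): 1⊕1⊕0⊕0⊕1⊕0⊕1⊕1 = 1
Syndrome s8…s1 = 1111 → error at position 15.
Flip position 15: 110111111001011 → 110111111001010
Read data bits from positions 3,5,6,7,9,10,11,12,13,14,15: 01111001010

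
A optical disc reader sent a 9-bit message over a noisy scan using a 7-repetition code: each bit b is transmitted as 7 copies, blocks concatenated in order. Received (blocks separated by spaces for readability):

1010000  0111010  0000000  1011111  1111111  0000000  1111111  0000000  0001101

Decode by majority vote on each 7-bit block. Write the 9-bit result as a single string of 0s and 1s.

010110100

Block 1 (1010000): 2 ones → 0
Block 2 (0111010): 4 ones → 1
Block 3 (0000000): 0 ones → 0
Block 4 (1011111): 6 ones → 1
Block 5 (1111111): 7 ones → 1
Block 6 (0000000): 0 ones → 0
Block 7 (1111111): 7 ones → 1
Block 8 (0000000): 0 ones → 0
Block 9 (0001101): 3 ones → 0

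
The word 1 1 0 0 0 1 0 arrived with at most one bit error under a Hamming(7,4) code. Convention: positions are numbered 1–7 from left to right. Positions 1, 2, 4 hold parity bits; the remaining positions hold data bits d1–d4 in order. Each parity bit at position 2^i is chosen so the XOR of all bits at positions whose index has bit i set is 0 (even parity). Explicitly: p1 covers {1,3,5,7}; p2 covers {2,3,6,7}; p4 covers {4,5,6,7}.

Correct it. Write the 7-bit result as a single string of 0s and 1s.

s1 (pos 1,3,5,7): 1⊕0⊕0⊕0 = 1
s2 (pos 2,3,6,7): 1⊕0⊕1⊕0 = 0
s4 (pos 4,5,6,7): 0⊕0⊕1⊕0 = 1
Syndrome s4…s1 = 101 → error at position 5.
Flip position 5: 1100010 → 1100110

1100110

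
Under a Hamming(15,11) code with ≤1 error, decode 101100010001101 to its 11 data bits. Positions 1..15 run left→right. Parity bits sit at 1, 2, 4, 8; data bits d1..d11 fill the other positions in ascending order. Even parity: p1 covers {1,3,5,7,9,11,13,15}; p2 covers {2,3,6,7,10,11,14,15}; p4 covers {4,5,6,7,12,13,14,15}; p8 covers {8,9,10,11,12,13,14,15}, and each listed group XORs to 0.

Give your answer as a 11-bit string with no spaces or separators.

s1 (pos 1,3,5,7,9,11,13,15): 1⊕1⊕0⊕0⊕0⊕0⊕1⊕1 = 0
s2 (pos 2,3,6,7,10,11,14,15): 0⊕1⊕0⊕0⊕0⊕0⊕0⊕1 = 0
s4 (pos 4,5,6,7,12,13,14,15): 1⊕0⊕0⊕0⊕1⊕1⊕0⊕1 = 0
s8 (pos 8,9,10,11,12,13,14,15): 1⊕0⊕0⊕0⊕1⊕1⊕0⊕1 = 0
Syndrome s8…s1 = 0000 → no error.
Read data bits from positions 3,5,6,7,9,10,11,12,13,14,15: 10000001101

10000001101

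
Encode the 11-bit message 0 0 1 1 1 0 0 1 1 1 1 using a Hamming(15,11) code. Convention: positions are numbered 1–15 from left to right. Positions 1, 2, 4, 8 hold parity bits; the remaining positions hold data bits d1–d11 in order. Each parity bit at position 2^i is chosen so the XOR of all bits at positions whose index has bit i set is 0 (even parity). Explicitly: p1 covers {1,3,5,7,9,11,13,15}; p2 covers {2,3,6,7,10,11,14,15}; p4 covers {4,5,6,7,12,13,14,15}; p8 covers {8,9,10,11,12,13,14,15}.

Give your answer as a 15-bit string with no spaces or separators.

Place data at non-parity positions: p1 p2 0 p4 0 1 1 p8 1 0 0 1 1 1 1
p1 (pos 1,3,5,7,9,11,13,15): XOR of data positions = 0⊕0⊕1⊕1⊕0⊕1⊕1 = 0
p2 (pos 2,3,6,7,10,11,14,15): XOR of data positions = 0⊕1⊕1⊕0⊕0⊕1⊕1 = 0
p4 (pos 4,5,6,7,12,13,14,15): XOR of data positions = 0⊕1⊕1⊕1⊕1⊕1⊕1 = 0
p8 (pos 8,9,10,11,12,13,14,15): XOR of data positions = 1⊕0⊕0⊕1⊕1⊕1⊕1 = 1
Codeword: 000001111001111

000001111001111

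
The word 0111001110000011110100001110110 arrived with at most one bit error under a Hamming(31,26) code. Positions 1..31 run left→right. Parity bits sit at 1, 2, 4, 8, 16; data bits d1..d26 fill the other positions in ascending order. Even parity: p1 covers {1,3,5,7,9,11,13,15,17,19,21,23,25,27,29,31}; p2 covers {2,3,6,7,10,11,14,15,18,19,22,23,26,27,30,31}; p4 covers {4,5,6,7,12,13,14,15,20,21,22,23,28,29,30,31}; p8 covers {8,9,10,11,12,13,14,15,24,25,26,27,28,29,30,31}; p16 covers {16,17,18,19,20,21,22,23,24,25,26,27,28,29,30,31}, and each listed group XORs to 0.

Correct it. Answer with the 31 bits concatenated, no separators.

0111001110000010110100001110110

s1 (pos 1,3,5,7,9,11,13,15,17,19,21,23,25,27,29,31): 0⊕1⊕0⊕1⊕1⊕0⊕0⊕1⊕1⊕0⊕0⊕0⊕1⊕1⊕1⊕0 = 0
s2 (pos 2,3,6,7,10,11,14,15,18,19,22,23,26,27,30,31): 1⊕1⊕0⊕1⊕0⊕0⊕0⊕1⊕1⊕0⊕0⊕0⊕1⊕1⊕1⊕0 = 0
s4 (pos 4,5,6,7,12,13,14,15,20,21,22,23,28,29,30,31): 1⊕0⊕0⊕1⊕0⊕0⊕0⊕1⊕1⊕0⊕0⊕0⊕0⊕1⊕1⊕0 = 0
s8 (pos 8,9,10,11,12,13,14,15,24,25,26,27,28,29,30,31): 1⊕1⊕0⊕0⊕0⊕0⊕0⊕1⊕0⊕1⊕1⊕1⊕0⊕1⊕1⊕0 = 0
s16 (pos 16,17,18,19,20,21,22,23,24,25,26,27,28,29,30,31): 1⊕1⊕1⊕0⊕1⊕0⊕0⊕0⊕0⊕1⊕1⊕1⊕0⊕1⊕1⊕0 = 1
Syndrome s16…s1 = 10000 → error at position 16.
Flip position 16: 0111001110000011110100001110110 → 0111001110000010110100001110110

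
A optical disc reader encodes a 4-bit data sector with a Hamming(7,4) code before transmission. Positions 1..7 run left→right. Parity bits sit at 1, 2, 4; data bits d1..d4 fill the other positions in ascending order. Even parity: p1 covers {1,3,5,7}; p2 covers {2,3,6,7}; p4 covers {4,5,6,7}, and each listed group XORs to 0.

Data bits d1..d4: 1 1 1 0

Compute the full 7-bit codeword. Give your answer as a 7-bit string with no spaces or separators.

Place data at non-parity positions: p1 p2 1 p4 1 1 0
p1 (pos 1,3,5,7): XOR of data positions = 1⊕1⊕0 = 0
p2 (pos 2,3,6,7): XOR of data positions = 1⊕1⊕0 = 0
p4 (pos 4,5,6,7): XOR of data positions = 1⊕1⊕0 = 0
Codeword: 0010110

0010110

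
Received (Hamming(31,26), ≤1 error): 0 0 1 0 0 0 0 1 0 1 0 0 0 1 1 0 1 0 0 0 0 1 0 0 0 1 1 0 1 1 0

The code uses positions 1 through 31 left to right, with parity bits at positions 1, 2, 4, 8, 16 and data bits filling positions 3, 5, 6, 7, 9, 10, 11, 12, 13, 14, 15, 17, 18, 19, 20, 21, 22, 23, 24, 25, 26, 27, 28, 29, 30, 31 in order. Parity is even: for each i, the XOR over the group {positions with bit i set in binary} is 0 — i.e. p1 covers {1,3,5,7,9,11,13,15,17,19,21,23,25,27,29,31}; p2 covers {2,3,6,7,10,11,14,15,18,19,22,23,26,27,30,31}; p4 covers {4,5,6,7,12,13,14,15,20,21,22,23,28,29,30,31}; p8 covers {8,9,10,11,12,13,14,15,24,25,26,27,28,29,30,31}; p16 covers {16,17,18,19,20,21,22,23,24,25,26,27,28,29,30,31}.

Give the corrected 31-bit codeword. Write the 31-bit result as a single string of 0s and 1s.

s1 (pos 1,3,5,7,9,11,13,15,17,19,21,23,25,27,29,31): 0⊕1⊕0⊕0⊕0⊕0⊕0⊕1⊕1⊕0⊕0⊕0⊕0⊕1⊕1⊕0 = 1
s2 (pos 2,3,6,7,10,11,14,15,18,19,22,23,26,27,30,31): 0⊕1⊕0⊕0⊕1⊕0⊕1⊕1⊕0⊕0⊕1⊕0⊕1⊕1⊕1⊕0 = 0
s4 (pos 4,5,6,7,12,13,14,15,20,21,22,23,28,29,30,31): 0⊕0⊕0⊕0⊕0⊕0⊕1⊕1⊕0⊕0⊕1⊕0⊕0⊕1⊕1⊕0 = 1
s8 (pos 8,9,10,11,12,13,14,15,24,25,26,27,28,29,30,31): 1⊕0⊕1⊕0⊕0⊕0⊕1⊕1⊕0⊕0⊕1⊕1⊕0⊕1⊕1⊕0 = 0
s16 (pos 16,17,18,19,20,21,22,23,24,25,26,27,28,29,30,31): 0⊕1⊕0⊕0⊕0⊕0⊕1⊕0⊕0⊕0⊕1⊕1⊕0⊕1⊕1⊕0 = 0
Syndrome s16…s1 = 00101 → error at position 5.
Flip position 5: 0010000101000110100001000110110 → 0010100101000110100001000110110

0010100101000110100001000110110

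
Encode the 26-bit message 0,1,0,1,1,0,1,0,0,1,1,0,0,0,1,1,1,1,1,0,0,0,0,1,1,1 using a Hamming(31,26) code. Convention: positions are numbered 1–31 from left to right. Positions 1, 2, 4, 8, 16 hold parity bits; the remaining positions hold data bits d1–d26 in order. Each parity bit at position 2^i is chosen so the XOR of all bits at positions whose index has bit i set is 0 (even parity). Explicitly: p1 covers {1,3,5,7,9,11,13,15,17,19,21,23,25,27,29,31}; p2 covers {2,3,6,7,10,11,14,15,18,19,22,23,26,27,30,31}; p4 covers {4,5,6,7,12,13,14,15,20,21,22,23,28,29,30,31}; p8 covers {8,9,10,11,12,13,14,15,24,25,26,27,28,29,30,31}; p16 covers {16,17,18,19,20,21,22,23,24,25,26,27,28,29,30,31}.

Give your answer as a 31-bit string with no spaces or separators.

1001101010100110000111110000111

Place data at non-parity positions: p1 p2 0 p4 1 0 1 p8 1 0 1 0 0 1 1 p16 0 0 0 1 1 1 1 1 0 0 0 0 1 1 1
p1 (pos 1,3,5,7,9,11,13,15,17,19,21,23,25,27,29,31): XOR of data positions = 0⊕1⊕1⊕1⊕1⊕0⊕1⊕0⊕0⊕1⊕1⊕0⊕0⊕1⊕1 = 1
p2 (pos 2,3,6,7,10,11,14,15,18,19,22,23,26,27,30,31): XOR of data positions = 0⊕0⊕1⊕0⊕1⊕1⊕1⊕0⊕0⊕1⊕1⊕0⊕0⊕1⊕1 = 0
p4 (pos 4,5,6,7,12,13,14,15,20,21,22,23,28,29,30,31): XOR of data positions = 1⊕0⊕1⊕0⊕0⊕1⊕1⊕1⊕1⊕1⊕1⊕0⊕1⊕1⊕1 = 1
p8 (pos 8,9,10,11,12,13,14,15,24,25,26,27,28,29,30,31): XOR of data positions = 1⊕0⊕1⊕0⊕0⊕1⊕1⊕1⊕0⊕0⊕0⊕0⊕1⊕1⊕1 = 0
p16 (pos 16,17,18,19,20,21,22,23,24,25,26,27,28,29,30,31): XOR of data positions = 0⊕0⊕0⊕1⊕1⊕1⊕1⊕1⊕0⊕0⊕0⊕0⊕1⊕1⊕1 = 0
Codeword: 1001101010100110000111110000111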